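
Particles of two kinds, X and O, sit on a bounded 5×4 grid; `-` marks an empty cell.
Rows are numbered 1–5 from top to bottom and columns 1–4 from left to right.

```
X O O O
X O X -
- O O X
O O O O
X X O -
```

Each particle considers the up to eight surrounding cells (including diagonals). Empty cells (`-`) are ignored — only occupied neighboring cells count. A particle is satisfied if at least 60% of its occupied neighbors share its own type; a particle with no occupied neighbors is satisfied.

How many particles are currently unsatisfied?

10

(1,1)X 1/3 not
(1,2)O 2/5 not
(1,3)O 3/4 satisfied
(1,4)O 1/2 not
(2,1)X 1/4 not
(2,2)O 4/7 not
(2,3)X 1/7 not
(3,2)O 5/7 satisfied
(3,3)O 5/7 satisfied
(3,4)X 1/4 not
(4,1)O 2/4 not
(4,2)O 5/7 satisfied
(4,3)O 5/7 satisfied
(4,4)O 3/4 satisfied
(5,1)X 1/3 not
(5,2)X 1/5 not
(5,3)O 3/4 satisfied
Unsatisfied: (1,1), (1,2), (1,4), (2,1), (2,2), (2,3), (3,4), (4,1), (5,1), (5,2) — 10 in total.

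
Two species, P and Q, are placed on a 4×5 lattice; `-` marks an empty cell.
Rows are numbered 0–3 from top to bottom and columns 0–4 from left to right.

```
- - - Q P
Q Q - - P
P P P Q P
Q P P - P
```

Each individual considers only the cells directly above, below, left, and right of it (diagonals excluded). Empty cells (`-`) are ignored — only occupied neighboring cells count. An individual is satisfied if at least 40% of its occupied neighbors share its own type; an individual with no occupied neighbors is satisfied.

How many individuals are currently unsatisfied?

(0,3)Q 0/1 unhappy
(0,4)P 1/2 ok
(1,0)Q 1/2 ok
(1,1)Q 1/2 ok
(1,4)P 2/2 ok
(2,0)P 1/3 unhappy
(2,1)P 3/4 ok
(2,2)P 2/3 ok
(2,3)Q 0/2 unhappy
(2,4)P 2/3 ok
(3,0)Q 0/2 unhappy
(3,1)P 2/3 ok
(3,2)P 2/2 ok
(3,4)P 1/1 ok
Unsatisfied: (0,3), (2,0), (2,3), (3,0) — 4 in total.

4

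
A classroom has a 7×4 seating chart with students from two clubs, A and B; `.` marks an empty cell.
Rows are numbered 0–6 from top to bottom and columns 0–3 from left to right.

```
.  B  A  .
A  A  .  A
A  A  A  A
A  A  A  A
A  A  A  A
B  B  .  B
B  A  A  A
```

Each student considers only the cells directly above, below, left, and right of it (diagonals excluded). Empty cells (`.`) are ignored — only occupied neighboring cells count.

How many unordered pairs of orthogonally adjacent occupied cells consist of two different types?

Scan each occupied cell's neighbors to the right and below so each pair is counted once.
Row 0: B(0,1)–A(0,2)≠ B(0,1)–A(1,1)≠  → 2/2 unlike.
Row 1: A(1,0)–A(1,1)= A(1,0)–A(2,0)= A(1,1)–A(2,1)= A(1,3)–A(2,3)=  → 0/4 unlike.
Row 2: A(2,0)–A(2,1)= A(2,0)–A(3,0)= A(2,1)–A(2,2)= A(2,1)–A(3,1)= A(2,2)–A(2,3)= A(2,2)–A(3,2)= A(2,3)–A(3,3)=  → 0/7 unlike.
Row 3: A(3,0)–A(3,1)= A(3,0)–A(4,0)= A(3,1)–A(3,2)= A(3,1)–A(4,1)= A(3,2)–A(3,3)= A(3,2)–A(4,2)= A(3,3)–A(4,3)=  → 0/7 unlike.
Row 4: A(4,0)–A(4,1)= A(4,0)–B(5,0)≠ A(4,1)–A(4,2)= A(4,1)–B(5,1)≠ A(4,2)–A(4,3)= A(4,3)–B(5,3)≠  → 3/6 unlike.
Row 5: B(5,0)–B(5,1)= B(5,0)–B(6,0)= B(5,1)–A(6,1)≠ B(5,3)–A(6,3)≠  → 2/4 unlike.
Row 6: B(6,0)–A(6,1)≠ A(6,1)–A(6,2)= A(6,2)–A(6,3)=  → 1/3 unlike.
Total adjacent occupied pairs: 33; unlike-type pairs: 8.

8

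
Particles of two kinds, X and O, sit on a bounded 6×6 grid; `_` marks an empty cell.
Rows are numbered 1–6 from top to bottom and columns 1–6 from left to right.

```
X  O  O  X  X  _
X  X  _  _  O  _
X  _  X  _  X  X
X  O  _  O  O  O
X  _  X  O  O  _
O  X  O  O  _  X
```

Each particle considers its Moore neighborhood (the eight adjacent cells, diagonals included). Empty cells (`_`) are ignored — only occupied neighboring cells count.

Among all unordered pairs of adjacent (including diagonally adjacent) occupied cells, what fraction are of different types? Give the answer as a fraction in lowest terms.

28/53

Scan each occupied cell's neighbors to the right and below (and the two forward diagonals) so each pair is counted once.
Row 1: X(1,1)–O(1,2)≠ X(1,1)–X(2,1)= X(1,1)–X(2,2)= O(1,2)–O(1,3)= O(1,2)–X(2,2)≠ O(1,2)–X(2,1)≠ O(1,3)–X(1,4)≠ O(1,3)–X(2,2)≠ X(1,4)–X(1,5)= X(1,4)–O(2,5)≠ X(1,5)–O(2,5)≠  → 7/11 unlike.
Row 2: X(2,1)–X(2,2)= X(2,1)–X(3,1)= X(2,2)–X(3,3)= X(2,2)–X(3,1)= O(2,5)–X(3,5)≠ O(2,5)–X(3,6)≠  → 2/6 unlike.
Row 3: X(3,1)–X(4,1)= X(3,1)–O(4,2)≠ X(3,3)–O(4,4)≠ X(3,3)–O(4,2)≠ X(3,5)–X(3,6)= X(3,5)–O(4,5)≠ X(3,5)–O(4,6)≠ X(3,5)–O(4,4)≠ X(3,6)–O(4,6)≠ X(3,6)–O(4,5)≠  → 8/10 unlike.
Row 4: X(4,1)–O(4,2)≠ X(4,1)–X(5,1)= O(4,2)–X(5,3)≠ O(4,2)–X(5,1)≠ O(4,4)–O(4,5)= O(4,4)–O(5,4)= O(4,4)–O(5,5)= O(4,4)–X(5,3)≠ O(4,5)–O(4,6)= O(4,5)–O(5,5)= O(4,5)–O(5,4)= O(4,6)–O(5,5)=  → 4/12 unlike.
Row 5: X(5,1)–O(6,1)≠ X(5,1)–X(6,2)= X(5,3)–O(5,4)≠ X(5,3)–O(6,3)≠ X(5,3)–O(6,4)≠ X(5,3)–X(6,2)= O(5,4)–O(5,5)= O(5,4)–O(6,4)= O(5,4)–O(6,3)= O(5,5)–X(6,6)≠ O(5,5)–O(6,4)=  → 5/11 unlike.
Row 6: O(6,1)–X(6,2)≠ X(6,2)–O(6,3)≠ O(6,3)–O(6,4)=  → 2/3 unlike.
Total adjacent occupied pairs: 53; unlike-type pairs: 28.
28/53 is already in lowest terms.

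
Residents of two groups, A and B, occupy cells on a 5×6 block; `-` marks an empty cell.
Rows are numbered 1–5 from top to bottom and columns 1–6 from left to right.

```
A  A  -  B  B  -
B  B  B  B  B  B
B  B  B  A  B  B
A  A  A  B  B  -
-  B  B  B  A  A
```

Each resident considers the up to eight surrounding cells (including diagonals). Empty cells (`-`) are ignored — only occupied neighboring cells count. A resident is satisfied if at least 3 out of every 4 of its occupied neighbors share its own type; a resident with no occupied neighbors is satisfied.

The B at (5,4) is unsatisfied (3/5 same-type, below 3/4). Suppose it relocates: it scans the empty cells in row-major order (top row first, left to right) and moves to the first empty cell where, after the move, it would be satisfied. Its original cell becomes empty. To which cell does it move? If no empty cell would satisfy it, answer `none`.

Vacating (5,4). Empty cells in order:
  (1,3): 4/5 same-type → satisfied — stop here.

(1,3)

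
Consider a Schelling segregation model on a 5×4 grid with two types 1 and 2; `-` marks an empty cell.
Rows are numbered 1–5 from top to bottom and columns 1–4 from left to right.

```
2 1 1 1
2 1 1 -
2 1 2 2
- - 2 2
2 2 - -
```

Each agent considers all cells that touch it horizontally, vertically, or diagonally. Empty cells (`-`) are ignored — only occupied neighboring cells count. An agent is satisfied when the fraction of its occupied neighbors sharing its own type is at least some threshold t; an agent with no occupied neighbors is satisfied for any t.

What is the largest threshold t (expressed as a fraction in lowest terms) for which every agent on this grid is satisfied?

Row 1: (1,1)2 1/3 · (1,2)1 3/5 · (1,3)1 4/4 · (1,4)1 2/2
Row 2: (2,1)2 2/5 · (2,2)1 4/8 · (2,3)1 5/7
Row 3: (3,1)2 1/3 · (3,2)1 2/6 · (3,3)2 3/6 · (3,4)2 3/4
Row 4: (4,3)2 4/5 · (4,4)2 3/3
Row 5: (5,1)2 1/1 · (5,2)2 2/2
The smallest same-type fraction is 1/3 at (1,1), which reduces to 1/3. Any threshold above that leaves this agent unsatisfied.

1/3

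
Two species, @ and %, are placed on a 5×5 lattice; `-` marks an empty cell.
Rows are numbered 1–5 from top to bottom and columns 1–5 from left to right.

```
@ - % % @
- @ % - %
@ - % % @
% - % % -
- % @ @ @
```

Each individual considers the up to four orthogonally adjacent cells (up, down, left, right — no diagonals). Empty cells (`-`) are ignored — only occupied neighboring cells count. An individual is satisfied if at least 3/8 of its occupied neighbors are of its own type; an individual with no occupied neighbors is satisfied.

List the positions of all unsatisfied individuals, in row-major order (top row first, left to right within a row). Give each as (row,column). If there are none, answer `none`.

(1,5), (2,2), (2,5), (3,1), (3,5), (4,1), (5,2), (5,3)

(1,1)@ 0/0 satisfied
(1,3)% 2/2 satisfied
(1,4)% 1/2 satisfied
(1,5)@ 0/2 not
(2,2)@ 0/1 not
(2,3)% 2/3 satisfied
(2,5)% 0/2 not
(3,1)@ 0/1 not
(3,3)% 3/3 satisfied
(3,4)% 2/3 satisfied
(3,5)@ 0/2 not
(4,1)% 0/1 not
(4,3)% 2/3 satisfied
(4,4)% 2/3 satisfied
(5,2)% 0/1 not
(5,3)@ 1/3 not
(5,4)@ 2/3 satisfied
(5,5)@ 1/1 satisfied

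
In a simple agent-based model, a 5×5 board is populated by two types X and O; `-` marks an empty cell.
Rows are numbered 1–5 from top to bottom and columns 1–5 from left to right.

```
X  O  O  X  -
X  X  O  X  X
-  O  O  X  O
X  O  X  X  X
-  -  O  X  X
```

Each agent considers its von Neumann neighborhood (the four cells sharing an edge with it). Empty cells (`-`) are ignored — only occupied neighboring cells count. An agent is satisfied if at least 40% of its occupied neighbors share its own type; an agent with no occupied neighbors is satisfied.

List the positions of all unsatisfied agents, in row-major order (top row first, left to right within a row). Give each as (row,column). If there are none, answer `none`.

Row 1: (1,1)X 1/2 ✓ · (1,2)O 1/3 ✗ · (1,3)O 2/3 ✓ · (1,4)X 1/2 ✓
Row 2: (2,1)X 2/2 ✓ · (2,2)X 1/4 ✗ · (2,3)O 2/4 ✓ · (2,4)X 3/4 ✓ · (2,5)X 1/2 ✓
Row 3: (3,2)O 2/3 ✓ · (3,3)O 2/4 ✓ · (3,4)X 2/4 ✓ · (3,5)O 0/3 ✗
Row 4: (4,1)X 0/1 ✗ · (4,2)O 1/3 ✗ · (4,3)X 1/4 ✗ · (4,4)X 4/4 ✓ · (4,5)X 2/3 ✓
Row 5: (5,3)O 0/2 ✗ · (5,4)X 2/3 ✓ · (5,5)X 2/2 ✓

(1,2), (2,2), (3,5), (4,1), (4,2), (4,3), (5,3)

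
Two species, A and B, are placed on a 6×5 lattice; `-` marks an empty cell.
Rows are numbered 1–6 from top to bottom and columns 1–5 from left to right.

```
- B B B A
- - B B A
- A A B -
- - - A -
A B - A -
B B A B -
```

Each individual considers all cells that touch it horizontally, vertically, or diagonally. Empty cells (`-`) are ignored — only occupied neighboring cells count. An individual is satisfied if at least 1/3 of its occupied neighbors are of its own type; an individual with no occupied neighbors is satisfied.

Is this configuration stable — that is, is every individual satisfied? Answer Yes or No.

No

(1,2)B 2/2 satisfied
(1,3)B 4/4 satisfied
(1,4)B 3/5 satisfied
(1,5)A 1/3 satisfied
(2,3)B 5/7 satisfied
(2,4)B 4/7 satisfied
(2,5)A 1/4 not
(3,2)A 1/2 satisfied
(3,3)A 2/5 satisfied
(3,4)B 2/5 satisfied
(4,4)A 2/3 satisfied
(5,1)A 0/3 not
(5,2)B 2/4 satisfied
(5,4)A 2/3 satisfied
(6,1)B 2/3 satisfied
(6,2)B 2/4 satisfied
(6,3)A 1/4 not
(6,4)B 0/2 not
For instance (2,5) has only 1/4 same-type neighbors, below 1/3.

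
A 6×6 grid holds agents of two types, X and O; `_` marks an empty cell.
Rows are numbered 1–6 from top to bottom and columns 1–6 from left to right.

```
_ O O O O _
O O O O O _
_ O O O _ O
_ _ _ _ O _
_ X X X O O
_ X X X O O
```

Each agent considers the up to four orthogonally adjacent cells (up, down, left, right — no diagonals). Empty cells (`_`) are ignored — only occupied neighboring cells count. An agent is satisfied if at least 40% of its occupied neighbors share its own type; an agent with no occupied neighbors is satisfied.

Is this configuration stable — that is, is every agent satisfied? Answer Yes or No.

Yes

(1,2)O 2/2 ok
(1,3)O 3/3 ok
(1,4)O 3/3 ok
(1,5)O 2/2 ok
(2,1)O 1/1 ok
(2,2)O 4/4 ok
(2,3)O 4/4 ok
(2,4)O 4/4 ok
(2,5)O 2/2 ok
(3,2)O 2/2 ok
(3,3)O 3/3 ok
(3,4)O 2/2 ok
(3,6)O 0/0 ok
(4,5)O 1/1 ok
(5,2)X 2/2 ok
(5,3)X 3/3 ok
(5,4)X 2/3 ok
(5,5)O 3/4 ok
(5,6)O 2/2 ok
(6,2)X 2/2 ok
(6,3)X 3/3 ok
(6,4)X 2/3 ok
(6,5)O 2/3 ok
(6,6)O 2/2 ok
All meet the threshold, so the configuration is stable.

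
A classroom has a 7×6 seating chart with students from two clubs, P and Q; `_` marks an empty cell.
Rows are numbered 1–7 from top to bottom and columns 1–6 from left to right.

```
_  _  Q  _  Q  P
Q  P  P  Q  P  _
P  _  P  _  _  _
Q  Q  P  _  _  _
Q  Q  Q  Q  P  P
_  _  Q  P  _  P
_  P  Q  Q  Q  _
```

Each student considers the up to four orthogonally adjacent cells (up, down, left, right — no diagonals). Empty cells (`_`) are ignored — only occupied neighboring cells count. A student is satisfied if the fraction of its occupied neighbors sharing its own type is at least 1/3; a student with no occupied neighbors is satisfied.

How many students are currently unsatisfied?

Row 1: (1,3)Q 0/1 not · (1,5)Q 0/2 not · (1,6)P 0/1 not
Row 2: (2,1)Q 0/2 not · (2,2)P 1/2 satisfied · (2,3)P 2/4 satisfied · (2,4)Q 0/2 not · (2,5)P 0/2 not
Row 3: (3,1)P 0/2 not · (3,3)P 2/2 satisfied
Row 4: (4,1)Q 2/3 satisfied · (4,2)Q 2/3 satisfied · (4,3)P 1/3 satisfied
Row 5: (5,1)Q 2/2 satisfied · (5,2)Q 3/3 satisfied · (5,3)Q 3/4 satisfied · (5,4)Q 1/3 satisfied · (5,5)P 1/2 satisfied · (5,6)P 2/2 satisfied
Row 6: (6,3)Q 2/3 satisfied · (6,4)P 0/3 not · (6,6)P 1/1 satisfied
Row 7: (7,2)P 0/1 not · (7,3)Q 2/3 satisfied · (7,4)Q 2/3 satisfied · (7,5)Q 1/1 satisfied
Unsatisfied: (1,3), (1,5), (1,6), (2,1), (2,4), (2,5), (3,1), (6,4), (7,2) — 9 in total.

9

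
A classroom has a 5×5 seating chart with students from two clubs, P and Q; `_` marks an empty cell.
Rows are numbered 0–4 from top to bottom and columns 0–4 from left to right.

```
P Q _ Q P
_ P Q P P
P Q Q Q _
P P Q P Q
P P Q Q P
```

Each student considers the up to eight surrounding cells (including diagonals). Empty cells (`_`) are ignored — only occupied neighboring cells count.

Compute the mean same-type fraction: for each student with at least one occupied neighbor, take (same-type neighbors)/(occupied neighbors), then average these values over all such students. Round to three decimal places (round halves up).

0.517

Row 0: (0,0)P 1/2 · (0,1)Q 1/3 · (0,3)Q 1/4 · (0,4)P 2/3
Row 1: (1,1)P 2/6 · (1,2)Q 5/7 · (1,3)P 2/6 · (1,4)P 2/4
Row 2: (2,0)P 3/4 · (2,1)Q 3/7 · (2,2)Q 4/8 · (2,3)Q 4/7
Row 3: (3,0)P 4/5 · (3,1)P 4/8 · (3,2)Q 5/8 · (3,3)P 1/7 · (3,4)Q 2/4
Row 4: (4,0)P 3/3 · (4,1)P 3/5 · (4,2)Q 2/5 · (4,3)Q 3/5 · (4,4)P 1/3
Sum over 22 students: 1/2 + 1/3 + 1/4 + 2/3 + 2/6 + 5/7 + 2/6 + 2/4 + 3/4 + 3/7 + 4/8 + 4/7 + 4/5 + 4/8 + 5/8 + 1/7 + 2/4 + 3/3 + 3/5 + 2/5 + 3/5 + 1/3 = 3187/280; mean = 3187/280 ÷ 22 = 3187/6160 = 0.517370… → 0.517.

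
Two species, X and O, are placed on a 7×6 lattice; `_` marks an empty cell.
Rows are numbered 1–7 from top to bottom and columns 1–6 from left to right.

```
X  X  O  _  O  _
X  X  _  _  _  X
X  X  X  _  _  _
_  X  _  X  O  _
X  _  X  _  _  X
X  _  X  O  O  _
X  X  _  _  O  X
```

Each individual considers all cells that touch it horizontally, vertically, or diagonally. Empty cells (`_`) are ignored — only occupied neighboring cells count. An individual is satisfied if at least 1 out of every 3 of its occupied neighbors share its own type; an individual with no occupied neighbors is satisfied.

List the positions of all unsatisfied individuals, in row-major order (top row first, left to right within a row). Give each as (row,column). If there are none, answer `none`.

(1,3), (1,5), (2,6), (4,5), (5,6), (7,6)

(1,1)X 3/3 ✓
(1,2)X 3/4 ✓
(1,3)O 0/2 ✗
(1,5)O 0/1 ✗
(2,1)X 5/5 ✓
(2,2)X 6/7 ✓
(2,6)X 0/1 ✗
(3,1)X 4/4 ✓
(3,2)X 5/5 ✓
(3,3)X 4/4 ✓
(4,2)X 5/5 ✓
(4,4)X 2/3 ✓
(4,5)O 0/2 ✗
(5,1)X 2/2 ✓
(5,3)X 3/4 ✓
(5,6)X 0/2 ✗
(6,1)X 3/3 ✓
(6,3)X 2/3 ✓
(6,4)O 2/4 ✓
(6,5)O 2/4 ✓
(7,1)X 2/2 ✓
(7,2)X 3/3 ✓
(7,5)O 2/3 ✓
(7,6)X 0/2 ✗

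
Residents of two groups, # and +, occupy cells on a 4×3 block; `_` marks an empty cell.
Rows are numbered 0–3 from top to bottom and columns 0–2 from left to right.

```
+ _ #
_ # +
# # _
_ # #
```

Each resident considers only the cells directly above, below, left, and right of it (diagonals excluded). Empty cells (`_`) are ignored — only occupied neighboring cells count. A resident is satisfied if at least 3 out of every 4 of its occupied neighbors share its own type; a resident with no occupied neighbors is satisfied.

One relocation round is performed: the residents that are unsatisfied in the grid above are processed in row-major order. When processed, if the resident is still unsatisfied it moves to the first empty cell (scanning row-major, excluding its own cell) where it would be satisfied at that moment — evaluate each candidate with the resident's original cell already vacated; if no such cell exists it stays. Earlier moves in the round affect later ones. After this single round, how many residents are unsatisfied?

0

Initially unsatisfied (in order): (0,2), (1,1), (1,2).
  (0,2) → (3,0).
  (1,1): no empty cell satisfies it; stays.
  (1,2) → (0,2).
Resulting grid:
+ _ +
_ # _
# # _
# # #
All satisfied now.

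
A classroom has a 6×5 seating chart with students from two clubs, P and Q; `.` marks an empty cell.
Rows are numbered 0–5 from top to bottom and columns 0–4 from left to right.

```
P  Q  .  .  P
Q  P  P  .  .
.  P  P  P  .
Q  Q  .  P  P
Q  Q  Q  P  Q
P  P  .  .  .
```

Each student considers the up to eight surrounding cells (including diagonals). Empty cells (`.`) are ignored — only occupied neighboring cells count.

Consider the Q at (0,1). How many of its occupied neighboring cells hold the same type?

Occupied neighbors of (0,1): (0,0)=P, (1,0)=Q, (1,1)=P, (1,2)=P.
Same type (Q): 1 of 4.

1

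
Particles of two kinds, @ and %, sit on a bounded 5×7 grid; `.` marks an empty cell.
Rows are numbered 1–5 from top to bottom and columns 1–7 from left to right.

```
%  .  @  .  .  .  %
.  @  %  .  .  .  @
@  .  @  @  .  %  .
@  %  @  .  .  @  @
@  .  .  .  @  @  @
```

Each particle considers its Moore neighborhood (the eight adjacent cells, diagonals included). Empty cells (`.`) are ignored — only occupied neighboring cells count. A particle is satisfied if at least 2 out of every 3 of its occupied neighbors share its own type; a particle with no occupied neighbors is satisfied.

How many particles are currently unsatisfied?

10

Row 1: (1,1)% 0/1 unhappy · (1,3)@ 1/2 unhappy · (1,7)% 0/1 unhappy
Row 2: (2,2)@ 3/5 unhappy · (2,3)% 0/4 unhappy · (2,7)@ 0/2 unhappy
Row 3: (3,1)@ 2/3 ok · (3,3)@ 3/5 unhappy · (3,4)@ 2/3 ok · (3,6)% 0/3 unhappy
Row 4: (4,1)@ 2/3 ok · (4,2)% 0/5 unhappy · (4,3)@ 2/3 ok · (4,6)@ 4/5 ok · (4,7)@ 3/4 ok
Row 5: (5,1)@ 1/2 unhappy · (5,5)@ 2/2 ok · (5,6)@ 4/4 ok · (5,7)@ 3/3 ok
Unsatisfied: (1,1), (1,3), (1,7), (2,2), (2,3), (2,7), (3,3), (3,6), (4,2), (5,1) — 10 in total.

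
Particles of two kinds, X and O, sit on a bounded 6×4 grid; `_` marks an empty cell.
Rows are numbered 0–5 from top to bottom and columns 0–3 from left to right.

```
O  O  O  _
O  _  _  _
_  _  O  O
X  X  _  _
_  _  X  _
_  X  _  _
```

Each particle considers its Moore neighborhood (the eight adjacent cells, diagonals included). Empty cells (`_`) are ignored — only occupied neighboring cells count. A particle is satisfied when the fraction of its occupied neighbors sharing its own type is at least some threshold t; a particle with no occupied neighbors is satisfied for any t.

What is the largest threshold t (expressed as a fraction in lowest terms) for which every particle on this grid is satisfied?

1/2

Row 0: (0,0)O 2/2 · (0,1)O 3/3 · (0,2)O 1/1
Row 1: (1,0)O 2/2
Row 2: (2,2)O 1/2 · (2,3)O 1/1
Row 3: (3,0)X 1/1 · (3,1)X 2/3
Row 4: (4,2)X 2/2
Row 5: (5,1)X 1/1
The smallest same-type fraction is 1/2 at (2,2), which reduces to 1/2. Any threshold above that leaves this particle unsatisfied.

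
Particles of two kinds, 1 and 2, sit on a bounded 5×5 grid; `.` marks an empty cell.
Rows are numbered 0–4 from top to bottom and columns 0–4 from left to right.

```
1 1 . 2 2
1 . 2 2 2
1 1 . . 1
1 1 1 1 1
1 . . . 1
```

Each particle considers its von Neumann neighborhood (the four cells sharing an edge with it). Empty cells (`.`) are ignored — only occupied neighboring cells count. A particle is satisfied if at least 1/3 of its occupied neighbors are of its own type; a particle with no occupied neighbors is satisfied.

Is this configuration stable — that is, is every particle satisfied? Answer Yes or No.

Row 0: (0,0)1 2/2 satisfied · (0,1)1 1/1 satisfied · (0,3)2 2/2 satisfied · (0,4)2 2/2 satisfied
Row 1: (1,0)1 2/2 satisfied · (1,2)2 1/1 satisfied · (1,3)2 3/3 satisfied · (1,4)2 2/3 satisfied
Row 2: (2,0)1 3/3 satisfied · (2,1)1 2/2 satisfied · (2,4)1 1/2 satisfied
Row 3: (3,0)1 3/3 satisfied · (3,1)1 3/3 satisfied · (3,2)1 2/2 satisfied · (3,3)1 2/2 satisfied · (3,4)1 3/3 satisfied
Row 4: (4,0)1 1/1 satisfied · (4,4)1 1/1 satisfied
All meet the threshold, so the configuration is stable.

Yes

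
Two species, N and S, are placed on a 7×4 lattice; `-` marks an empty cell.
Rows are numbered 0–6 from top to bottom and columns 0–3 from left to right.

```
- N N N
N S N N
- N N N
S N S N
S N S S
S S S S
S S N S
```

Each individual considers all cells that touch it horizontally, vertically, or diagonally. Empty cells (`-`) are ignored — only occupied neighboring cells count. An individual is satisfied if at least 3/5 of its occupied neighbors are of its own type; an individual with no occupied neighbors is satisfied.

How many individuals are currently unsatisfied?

8

Row 0: (0,1)N 3/4 satisfied · (0,2)N 4/5 satisfied · (0,3)N 3/3 satisfied
Row 1: (1,0)N 2/3 satisfied · (1,1)S 0/6 not · (1,2)N 7/8 satisfied · (1,3)N 5/5 satisfied
Row 2: (2,1)N 4/7 not · (2,2)N 6/8 satisfied · (2,3)N 4/5 satisfied
Row 3: (3,0)S 1/4 not · (3,1)N 3/7 not · (3,2)S 2/8 not · (3,3)N 2/5 not
Row 4: (4,0)S 3/5 satisfied · (4,1)N 1/8 not · (4,2)S 5/8 satisfied · (4,3)S 4/5 satisfied
Row 5: (5,0)S 4/5 satisfied · (5,1)S 6/8 satisfied · (5,2)S 6/8 satisfied · (5,3)S 4/5 satisfied
Row 6: (6,0)S 3/3 satisfied · (6,1)S 4/5 satisfied · (6,2)N 0/5 not · (6,3)S 2/3 satisfied
Unsatisfied: (1,1), (2,1), (3,0), (3,1), (3,2), (3,3), (4,1), (6,2) — 8 in total.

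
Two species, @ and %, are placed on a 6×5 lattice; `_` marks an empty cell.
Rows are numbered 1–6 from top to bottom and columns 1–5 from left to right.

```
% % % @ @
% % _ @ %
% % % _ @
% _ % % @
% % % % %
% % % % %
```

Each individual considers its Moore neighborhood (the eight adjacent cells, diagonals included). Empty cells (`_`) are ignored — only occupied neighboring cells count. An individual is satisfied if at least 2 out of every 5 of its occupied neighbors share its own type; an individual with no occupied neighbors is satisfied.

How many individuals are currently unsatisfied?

2

(1,1)% 3/3 ✓
(1,2)% 4/4 ✓
(1,3)% 2/4 ✓
(1,4)@ 2/4 ✓
(1,5)@ 2/3 ✓
(2,1)% 5/5 ✓
(2,2)% 7/7 ✓
(2,4)@ 3/6 ✓
(2,5)% 0/4 ✗
(3,1)% 4/4 ✓
(3,2)% 6/6 ✓
(3,3)% 4/5 ✓
(3,5)@ 2/4 ✓
(4,1)% 4/4 ✓
(4,3)% 6/6 ✓
(4,4)% 5/7 ✓
(4,5)@ 1/4 ✗
(5,1)% 4/4 ✓
(5,2)% 7/7 ✓
(5,3)% 7/7 ✓
(5,4)% 7/8 ✓
(5,5)% 4/5 ✓
(6,1)% 3/3 ✓
(6,2)% 5/5 ✓
(6,3)% 5/5 ✓
(6,4)% 5/5 ✓
(6,5)% 3/3 ✓
Unsatisfied: (2,5), (4,5) — 2 in total.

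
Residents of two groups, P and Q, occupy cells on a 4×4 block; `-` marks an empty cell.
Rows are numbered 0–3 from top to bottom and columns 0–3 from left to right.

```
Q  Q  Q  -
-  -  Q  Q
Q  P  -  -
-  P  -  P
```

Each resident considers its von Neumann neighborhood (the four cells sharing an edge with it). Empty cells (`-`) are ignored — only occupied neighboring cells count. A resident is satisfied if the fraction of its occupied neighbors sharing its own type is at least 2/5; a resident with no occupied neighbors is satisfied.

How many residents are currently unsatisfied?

(0,0)Q 1/1 satisfied
(0,1)Q 2/2 satisfied
(0,2)Q 2/2 satisfied
(1,2)Q 2/2 satisfied
(1,3)Q 1/1 satisfied
(2,0)Q 0/1 not
(2,1)P 1/2 satisfied
(3,1)P 1/1 satisfied
(3,3)P 0/0 satisfied
Unsatisfied: (2,0) — 1 in total.

1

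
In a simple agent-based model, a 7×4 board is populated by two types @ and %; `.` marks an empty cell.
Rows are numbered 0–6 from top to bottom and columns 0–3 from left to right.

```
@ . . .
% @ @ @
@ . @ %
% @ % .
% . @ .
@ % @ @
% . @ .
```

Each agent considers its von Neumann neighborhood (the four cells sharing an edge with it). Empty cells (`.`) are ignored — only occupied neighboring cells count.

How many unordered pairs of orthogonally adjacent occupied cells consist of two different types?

14

Scan each occupied cell's neighbors to the right and below so each pair is counted once.
Row 0: @(0,0)–%(1,0)≠  → 1/1 unlike.
Row 1: %(1,0)–@(1,1)≠ %(1,0)–@(2,0)≠ @(1,1)–@(1,2)= @(1,2)–@(1,3)= @(1,2)–@(2,2)= @(1,3)–%(2,3)≠  → 3/6 unlike.
Row 2: @(2,0)–%(3,0)≠ @(2,2)–%(2,3)≠ @(2,2)–%(3,2)≠  → 3/3 unlike.
Row 3: %(3,0)–@(3,1)≠ %(3,0)–%(4,0)= @(3,1)–%(3,2)≠ %(3,2)–@(4,2)≠  → 3/4 unlike.
Row 4: %(4,0)–@(5,0)≠ @(4,2)–@(5,2)=  → 1/2 unlike.
Row 5: @(5,0)–%(5,1)≠ @(5,0)–%(6,0)≠ %(5,1)–@(5,2)≠ @(5,2)–@(5,3)= @(5,2)–@(6,2)=  → 3/5 unlike.
Total adjacent occupied pairs: 21; unlike-type pairs: 14.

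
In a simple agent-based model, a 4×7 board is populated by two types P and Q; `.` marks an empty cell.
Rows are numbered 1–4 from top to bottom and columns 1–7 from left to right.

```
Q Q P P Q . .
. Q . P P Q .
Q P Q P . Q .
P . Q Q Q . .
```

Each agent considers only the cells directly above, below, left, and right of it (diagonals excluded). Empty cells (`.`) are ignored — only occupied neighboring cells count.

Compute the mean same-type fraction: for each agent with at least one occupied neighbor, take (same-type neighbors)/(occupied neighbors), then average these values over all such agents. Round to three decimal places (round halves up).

0.528

Row 1: (1,1)Q 1/1 · (1,2)Q 2/3 · (1,3)P 1/2 · (1,4)P 2/3 · (1,5)Q 0/2
Row 2: (2,2)Q 1/2 · (2,4)P 3/3 · (2,5)P 1/3 · (2,6)Q 1/2
Row 3: (3,1)Q 0/2 · (3,2)P 0/3 · (3,3)Q 1/3 · (3,4)P 1/3 · (3,6)Q 1/1
Row 4: (4,1)P 0/1 · (4,3)Q 2/2 · (4,4)Q 2/3 · (4,5)Q 1/1
Sum over 18 agents: 1/1 + 2/3 + 1/2 + 2/3 + 0/2 + 1/2 + 3/3 + 1/3 + 1/2 + 0/2 + 0/3 + 1/3 + 1/3 + 1/1 + 0/1 + 2/2 + 2/3 + 1/1 = 19/2; mean = 19/2 ÷ 18 = 19/36 = 0.527777… → 0.528.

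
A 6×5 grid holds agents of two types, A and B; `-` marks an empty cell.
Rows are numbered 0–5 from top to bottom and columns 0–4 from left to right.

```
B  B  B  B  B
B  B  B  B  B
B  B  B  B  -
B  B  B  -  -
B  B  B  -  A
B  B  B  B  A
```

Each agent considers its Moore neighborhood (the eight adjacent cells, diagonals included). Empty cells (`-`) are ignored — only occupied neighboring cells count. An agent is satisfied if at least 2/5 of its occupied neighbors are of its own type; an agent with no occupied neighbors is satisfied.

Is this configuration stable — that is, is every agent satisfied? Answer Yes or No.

Yes

Row 0: (0,0)B 3/3 satisfied · (0,1)B 5/5 satisfied · (0,2)B 5/5 satisfied · (0,3)B 5/5 satisfied · (0,4)B 3/3 satisfied
Row 1: (1,0)B 5/5 satisfied · (1,1)B 8/8 satisfied · (1,2)B 8/8 satisfied · (1,3)B 7/7 satisfied · (1,4)B 4/4 satisfied
Row 2: (2,0)B 5/5 satisfied · (2,1)B 8/8 satisfied · (2,2)B 7/7 satisfied · (2,3)B 5/5 satisfied
Row 3: (3,0)B 5/5 satisfied · (3,1)B 8/8 satisfied · (3,2)B 6/6 satisfied
Row 4: (4,0)B 5/5 satisfied · (4,1)B 8/8 satisfied · (4,2)B 6/6 satisfied · (4,4)A 1/2 satisfied
Row 5: (5,0)B 3/3 satisfied · (5,1)B 5/5 satisfied · (5,2)B 4/4 satisfied · (5,3)B 2/4 satisfied · (5,4)A 1/2 satisfied
All meet the threshold, so the configuration is stable.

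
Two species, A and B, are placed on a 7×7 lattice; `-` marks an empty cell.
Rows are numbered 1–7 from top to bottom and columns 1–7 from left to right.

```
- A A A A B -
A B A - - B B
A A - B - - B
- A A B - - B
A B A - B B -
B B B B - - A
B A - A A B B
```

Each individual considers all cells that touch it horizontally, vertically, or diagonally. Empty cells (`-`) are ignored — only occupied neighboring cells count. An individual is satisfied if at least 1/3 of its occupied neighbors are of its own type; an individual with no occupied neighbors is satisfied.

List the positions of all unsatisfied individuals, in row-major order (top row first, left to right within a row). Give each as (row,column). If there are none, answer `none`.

Row 1: (1,2)A 3/4 ok · (1,3)A 3/4 ok · (1,4)A 3/3 ok · (1,5)A 1/3 ok · (1,6)B 2/3 ok
Row 2: (2,1)A 3/4 ok · (2,2)B 0/6 unhappy · (2,3)A 4/6 ok · (2,6)B 3/4 ok · (2,7)B 3/3 ok
Row 3: (3,1)A 3/4 ok · (3,2)A 5/6 ok · (3,4)B 1/3 ok · (3,7)B 3/3 ok
Row 4: (4,2)A 5/6 ok · (4,3)A 3/6 ok · (4,4)B 2/4 ok · (4,7)B 2/2 ok
Row 5: (5,1)A 1/4 unhappy · (5,2)B 3/7 ok · (5,3)A 2/7 unhappy · (5,5)B 3/3 ok · (5,6)B 2/3 ok
Row 6: (6,1)B 3/5 ok · (6,2)B 4/7 ok · (6,3)B 3/6 ok · (6,4)B 2/5 ok · (6,7)A 0/3 unhappy
Row 7: (7,1)B 2/3 ok · (7,2)A 0/4 unhappy · (7,4)A 1/3 ok · (7,5)A 1/3 ok · (7,6)B 1/3 ok · (7,7)B 1/2 ok

(2,2), (5,1), (5,3), (6,7), (7,2)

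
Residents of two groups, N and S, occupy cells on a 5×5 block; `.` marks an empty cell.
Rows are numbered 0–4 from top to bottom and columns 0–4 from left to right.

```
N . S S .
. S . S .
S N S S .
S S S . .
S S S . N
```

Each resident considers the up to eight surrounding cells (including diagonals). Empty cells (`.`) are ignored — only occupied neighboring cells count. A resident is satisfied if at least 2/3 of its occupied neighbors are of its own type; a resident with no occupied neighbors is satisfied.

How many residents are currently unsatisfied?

(0,0)N 0/1 ✗
(0,2)S 3/3 ✓
(0,3)S 2/2 ✓
(1,1)S 3/5 ✗
(1,3)S 4/4 ✓
(2,0)S 3/4 ✓
(2,1)N 0/6 ✗
(2,2)S 5/6 ✓
(2,3)S 3/3 ✓
(3,0)S 4/5 ✓
(3,1)S 7/8 ✓
(3,2)S 5/6 ✓
(4,0)S 3/3 ✓
(4,1)S 5/5 ✓
(4,2)S 3/3 ✓
(4,4)N 0/0 ✓
Unsatisfied: (0,0), (1,1), (2,1) — 3 in total.

3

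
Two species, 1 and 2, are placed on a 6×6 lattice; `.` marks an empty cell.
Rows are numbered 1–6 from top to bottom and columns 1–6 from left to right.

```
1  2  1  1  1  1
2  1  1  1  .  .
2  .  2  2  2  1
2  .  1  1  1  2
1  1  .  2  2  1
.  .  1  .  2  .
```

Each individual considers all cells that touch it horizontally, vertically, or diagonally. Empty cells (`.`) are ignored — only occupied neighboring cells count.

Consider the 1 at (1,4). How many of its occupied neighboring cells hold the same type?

Occupied neighbors of (1,4): (1,3)=1, (1,5)=1, (2,3)=1, (2,4)=1.
Same type (1): 4 of 4.

4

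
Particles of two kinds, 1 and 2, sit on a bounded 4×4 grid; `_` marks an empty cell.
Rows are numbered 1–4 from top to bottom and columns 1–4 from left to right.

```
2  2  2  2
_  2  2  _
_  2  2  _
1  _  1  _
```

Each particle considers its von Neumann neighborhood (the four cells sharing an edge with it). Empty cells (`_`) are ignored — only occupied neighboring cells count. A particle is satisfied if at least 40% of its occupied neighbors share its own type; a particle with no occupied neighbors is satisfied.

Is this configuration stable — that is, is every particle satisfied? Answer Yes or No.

No

(1,1)2 1/1 ok
(1,2)2 3/3 ok
(1,3)2 3/3 ok
(1,4)2 1/1 ok
(2,2)2 3/3 ok
(2,3)2 3/3 ok
(3,2)2 2/2 ok
(3,3)2 2/3 ok
(4,1)1 0/0 ok
(4,3)1 0/1 unhappy
For instance (4,3) has only 0/1 same-type neighbors, below 2/5.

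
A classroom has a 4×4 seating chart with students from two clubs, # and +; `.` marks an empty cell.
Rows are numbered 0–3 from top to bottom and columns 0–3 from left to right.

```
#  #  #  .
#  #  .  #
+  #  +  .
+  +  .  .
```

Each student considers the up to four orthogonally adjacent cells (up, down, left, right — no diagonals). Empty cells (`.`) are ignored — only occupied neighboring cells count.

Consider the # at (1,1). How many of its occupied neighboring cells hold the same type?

Occupied neighbors of (1,1): (0,1)=#, (2,1)=#, (1,0)=#.
Same type (#): 3 of 3.

3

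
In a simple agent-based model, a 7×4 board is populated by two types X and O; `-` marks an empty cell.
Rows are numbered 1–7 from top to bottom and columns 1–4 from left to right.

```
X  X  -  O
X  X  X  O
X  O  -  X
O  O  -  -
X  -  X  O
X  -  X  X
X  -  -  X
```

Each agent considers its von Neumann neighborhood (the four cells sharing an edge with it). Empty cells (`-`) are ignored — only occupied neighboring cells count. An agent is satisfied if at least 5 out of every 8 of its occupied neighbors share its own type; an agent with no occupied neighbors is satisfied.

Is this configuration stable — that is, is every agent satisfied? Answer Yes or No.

Row 1: (1,1)X 2/2 ✓ · (1,2)X 2/2 ✓ · (1,4)O 1/1 ✓
Row 2: (2,1)X 3/3 ✓ · (2,2)X 3/4 ✓ · (2,3)X 1/2 ✗ · (2,4)O 1/3 ✗
Row 3: (3,1)X 1/3 ✗ · (3,2)O 1/3 ✗ · (3,4)X 0/1 ✗
Row 4: (4,1)O 1/3 ✗ · (4,2)O 2/2 ✓
Row 5: (5,1)X 1/2 ✗ · (5,3)X 1/2 ✗ · (5,4)O 0/2 ✗
Row 6: (6,1)X 2/2 ✓ · (6,3)X 2/2 ✓ · (6,4)X 2/3 ✓
Row 7: (7,1)X 1/1 ✓ · (7,4)X 1/1 ✓
For instance (2,3) has only 1/2 same-type neighbors, below 5/8.

No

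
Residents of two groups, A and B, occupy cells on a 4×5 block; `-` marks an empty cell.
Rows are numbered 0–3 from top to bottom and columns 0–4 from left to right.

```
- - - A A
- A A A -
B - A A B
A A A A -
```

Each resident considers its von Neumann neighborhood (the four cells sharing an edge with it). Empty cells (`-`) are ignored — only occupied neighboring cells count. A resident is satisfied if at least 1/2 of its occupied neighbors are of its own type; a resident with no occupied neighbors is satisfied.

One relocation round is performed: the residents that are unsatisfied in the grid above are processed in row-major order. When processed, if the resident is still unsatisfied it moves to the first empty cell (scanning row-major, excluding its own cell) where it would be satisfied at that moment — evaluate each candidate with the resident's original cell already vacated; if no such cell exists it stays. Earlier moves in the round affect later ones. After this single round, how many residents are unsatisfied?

0

Initially unsatisfied (in order): (2,0), (2,4).
  (2,0) → (0,0).
  (2,4) → (0,1).
Resulting grid:
B B - A A
- A A A -
- - A A -
A A A A -
All satisfied now.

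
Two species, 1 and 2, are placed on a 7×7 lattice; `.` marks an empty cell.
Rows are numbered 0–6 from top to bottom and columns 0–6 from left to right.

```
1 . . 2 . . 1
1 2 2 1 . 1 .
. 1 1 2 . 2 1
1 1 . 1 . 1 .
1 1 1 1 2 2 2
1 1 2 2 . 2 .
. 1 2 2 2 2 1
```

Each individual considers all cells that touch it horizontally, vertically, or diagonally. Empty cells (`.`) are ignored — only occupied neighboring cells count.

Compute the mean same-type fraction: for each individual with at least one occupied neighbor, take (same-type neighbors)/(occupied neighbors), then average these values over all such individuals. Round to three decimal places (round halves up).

(0,0)1 1/2
(0,3)2 1/2
(0,6)1 1/1
(1,0)1 2/3
(1,1)2 1/5
(1,2)2 3/6
(1,3)1 1/4
(1,5)1 2/3
(2,1)1 4/6
(2,2)1 4/7
(2,3)2 1/4
(2,5)2 0/3
(2,6)1 2/3
(3,0)1 4/4
(3,1)1 6/6
(3,3)1 3/5
(3,5)1 1/5
(4,0)1 5/5
(4,1)1 6/7
(4,2)1 5/7
(4,3)1 2/5
(4,4)2 3/6
(4,5)2 3/4
(4,6)2 2/3
(5,0)1 4/4
(5,1)1 5/7
(5,2)2 3/8
(5,3)2 5/7
(5,5)2 5/6
(6,1)1 2/4
(6,2)2 3/5
(6,3)2 4/4
(6,4)2 4/4
(6,5)2 2/3
(6,6)1 0/2
Sum over 35 individuals: 1/2 + 1/2 + 1/1 + 2/3 + 1/5 + 3/6 + 1/4 + 2/3 + 4/6 + 4/7 + 1/4 + 0/3 + 2/3 + 4/4 + 6/6 + 3/5 + 1/5 + 5/5 + 6/7 + 5/7 + 2/5 + 3/6 + 3/4 + 2/3 + 4/4 + 5/7 + 3/8 + 5/7 + 5/6 + 2/4 + 3/5 + 4/4 + 4/4 + 2/3 + 0/2 = 3617/168; mean = 3617/168 ÷ 35 = 3617/5880 = 0.615136… → 0.615.

0.615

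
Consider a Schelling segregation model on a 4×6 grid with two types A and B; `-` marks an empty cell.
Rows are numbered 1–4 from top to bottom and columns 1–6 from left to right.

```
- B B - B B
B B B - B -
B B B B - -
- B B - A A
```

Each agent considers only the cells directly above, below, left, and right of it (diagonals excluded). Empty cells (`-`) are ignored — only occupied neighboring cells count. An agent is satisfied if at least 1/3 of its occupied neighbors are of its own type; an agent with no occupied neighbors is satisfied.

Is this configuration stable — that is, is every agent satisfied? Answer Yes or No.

Yes

(1,2)B 2/2 ✓
(1,3)B 2/2 ✓
(1,5)B 2/2 ✓
(1,6)B 1/1 ✓
(2,1)B 2/2 ✓
(2,2)B 4/4 ✓
(2,3)B 3/3 ✓
(2,5)B 1/1 ✓
(3,1)B 2/2 ✓
(3,2)B 4/4 ✓
(3,3)B 4/4 ✓
(3,4)B 1/1 ✓
(4,2)B 2/2 ✓
(4,3)B 2/2 ✓
(4,5)A 1/1 ✓
(4,6)A 1/1 ✓
All meet the threshold, so the configuration is stable.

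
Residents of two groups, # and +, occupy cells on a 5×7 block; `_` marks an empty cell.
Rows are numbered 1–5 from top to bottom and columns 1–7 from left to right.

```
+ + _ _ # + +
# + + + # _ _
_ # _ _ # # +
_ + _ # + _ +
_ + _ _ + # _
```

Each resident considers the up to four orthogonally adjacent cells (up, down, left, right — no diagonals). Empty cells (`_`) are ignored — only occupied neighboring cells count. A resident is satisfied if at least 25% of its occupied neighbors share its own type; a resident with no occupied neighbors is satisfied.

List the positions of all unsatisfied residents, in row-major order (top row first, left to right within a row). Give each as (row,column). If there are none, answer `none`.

(2,1), (3,2), (4,4), (5,6)

Row 1: (1,1)+ 1/2 satisfied · (1,2)+ 2/2 satisfied · (1,5)# 1/2 satisfied · (1,6)+ 1/2 satisfied · (1,7)+ 1/1 satisfied
Row 2: (2,1)# 0/2 not · (2,2)+ 2/4 satisfied · (2,3)+ 2/2 satisfied · (2,4)+ 1/2 satisfied · (2,5)# 2/3 satisfied
Row 3: (3,2)# 0/2 not · (3,5)# 2/3 satisfied · (3,6)# 1/2 satisfied · (3,7)+ 1/2 satisfied
Row 4: (4,2)+ 1/2 satisfied · (4,4)# 0/1 not · (4,5)+ 1/3 satisfied · (4,7)+ 1/1 satisfied
Row 5: (5,2)+ 1/1 satisfied · (5,5)+ 1/2 satisfied · (5,6)# 0/1 not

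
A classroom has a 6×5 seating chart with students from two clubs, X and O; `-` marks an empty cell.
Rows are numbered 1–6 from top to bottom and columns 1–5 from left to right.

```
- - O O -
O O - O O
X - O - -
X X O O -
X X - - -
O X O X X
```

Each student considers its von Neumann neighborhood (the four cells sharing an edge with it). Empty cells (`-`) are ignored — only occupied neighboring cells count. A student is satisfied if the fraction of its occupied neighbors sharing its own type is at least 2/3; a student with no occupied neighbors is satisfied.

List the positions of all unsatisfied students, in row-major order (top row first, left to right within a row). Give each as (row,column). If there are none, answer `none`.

(2,1), (3,1), (6,1), (6,2), (6,3), (6,4)

(1,3)O 1/1 satisfied
(1,4)O 2/2 satisfied
(2,1)O 1/2 not
(2,2)O 1/1 satisfied
(2,4)O 2/2 satisfied
(2,5)O 1/1 satisfied
(3,1)X 1/2 not
(3,3)O 1/1 satisfied
(4,1)X 3/3 satisfied
(4,2)X 2/3 satisfied
(4,3)O 2/3 satisfied
(4,4)O 1/1 satisfied
(5,1)X 2/3 satisfied
(5,2)X 3/3 satisfied
(6,1)O 0/2 not
(6,2)X 1/3 not
(6,3)O 0/2 not
(6,4)X 1/2 not
(6,5)X 1/1 satisfied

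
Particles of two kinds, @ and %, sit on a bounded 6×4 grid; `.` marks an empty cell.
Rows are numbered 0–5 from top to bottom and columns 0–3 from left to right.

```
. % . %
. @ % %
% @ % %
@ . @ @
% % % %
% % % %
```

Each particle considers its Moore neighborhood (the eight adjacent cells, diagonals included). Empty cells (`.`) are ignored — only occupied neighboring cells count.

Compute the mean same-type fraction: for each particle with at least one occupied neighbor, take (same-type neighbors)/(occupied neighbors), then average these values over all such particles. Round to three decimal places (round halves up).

0.623

(0,1)% 1/2
(0,3)% 2/2
(1,1)@ 1/5
(1,2)% 5/7
(1,3)% 4/4
(2,0)% 0/3
(2,1)@ 3/6
(2,2)% 3/7
(2,3)% 3/5
(3,0)@ 1/4
(3,2)@ 2/7
(3,3)@ 1/5
(4,0)% 3/4
(4,1)% 5/7
(4,2)% 5/7
(4,3)% 3/5
(5,0)% 3/3
(5,1)% 5/5
(5,2)% 5/5
(5,3)% 3/3
Sum over 20 particles: 1/2 + 2/2 + 1/5 + 5/7 + 4/4 + 0/3 + 3/6 + 3/7 + 3/5 + 1/4 + 2/7 + 1/5 + 3/4 + 5/7 + 5/7 + 3/5 + 3/3 + 5/5 + 5/5 + 3/3 = 436/35; mean = 436/35 ÷ 20 = 109/175 = 0.622857… → 0.623.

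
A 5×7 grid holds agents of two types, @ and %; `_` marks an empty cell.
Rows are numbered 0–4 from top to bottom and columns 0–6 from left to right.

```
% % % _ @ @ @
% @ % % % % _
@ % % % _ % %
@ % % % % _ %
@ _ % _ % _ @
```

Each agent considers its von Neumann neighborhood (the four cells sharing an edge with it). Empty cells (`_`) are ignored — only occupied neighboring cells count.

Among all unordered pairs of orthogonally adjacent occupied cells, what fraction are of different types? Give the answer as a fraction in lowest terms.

5/18

Scan each occupied cell's neighbors to the right and below so each pair is counted once.
From row 0: 3 unlike of 9 pairs (running 3/9).
From row 1: 4 unlike of 10 pairs (running 7/19).
From row 2: 1 unlike of 9 pairs (running 8/28).
From row 3: 2 unlike of 8 pairs (running 10/36).
Total adjacent occupied pairs: 36; unlike-type pairs: 10.
10/36 reduces to 5/18.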